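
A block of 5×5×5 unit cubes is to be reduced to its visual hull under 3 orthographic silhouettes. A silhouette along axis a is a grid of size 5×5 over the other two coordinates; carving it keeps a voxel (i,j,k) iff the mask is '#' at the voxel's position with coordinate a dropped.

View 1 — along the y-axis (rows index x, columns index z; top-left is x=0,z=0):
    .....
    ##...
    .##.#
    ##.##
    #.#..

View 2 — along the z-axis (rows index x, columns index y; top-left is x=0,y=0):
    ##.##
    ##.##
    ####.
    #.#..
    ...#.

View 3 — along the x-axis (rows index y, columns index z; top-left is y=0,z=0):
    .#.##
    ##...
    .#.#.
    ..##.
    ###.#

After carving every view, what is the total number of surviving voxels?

remaining voxels: 16

start: 5×5×5 = 125 voxels
[1] y-view keeps 11 columns → grid now 55
[2] z-view keeps 15 columns → grid now 30
[3] x-view keeps 13 columns → grid now 16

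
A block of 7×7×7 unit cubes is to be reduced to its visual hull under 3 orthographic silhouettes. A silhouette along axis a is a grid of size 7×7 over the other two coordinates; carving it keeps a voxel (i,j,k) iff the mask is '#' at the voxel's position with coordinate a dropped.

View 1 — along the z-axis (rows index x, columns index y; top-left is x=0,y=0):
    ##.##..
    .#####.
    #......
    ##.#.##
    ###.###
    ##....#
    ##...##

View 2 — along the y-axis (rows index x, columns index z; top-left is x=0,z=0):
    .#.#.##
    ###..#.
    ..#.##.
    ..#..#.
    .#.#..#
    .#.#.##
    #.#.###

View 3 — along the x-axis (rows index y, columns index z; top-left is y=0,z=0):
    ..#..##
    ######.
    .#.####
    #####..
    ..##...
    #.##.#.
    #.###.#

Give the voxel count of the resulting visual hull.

full grid |V| = 343
after view 1 [z-axis, 28 of 49 cells solid] → remaining = 196
after view 2 [y-axis, 25 of 49 cells solid] → remaining = 99
after view 3 [x-axis, 30 of 49 cells solid] → remaining = 62

|visual hull| = 62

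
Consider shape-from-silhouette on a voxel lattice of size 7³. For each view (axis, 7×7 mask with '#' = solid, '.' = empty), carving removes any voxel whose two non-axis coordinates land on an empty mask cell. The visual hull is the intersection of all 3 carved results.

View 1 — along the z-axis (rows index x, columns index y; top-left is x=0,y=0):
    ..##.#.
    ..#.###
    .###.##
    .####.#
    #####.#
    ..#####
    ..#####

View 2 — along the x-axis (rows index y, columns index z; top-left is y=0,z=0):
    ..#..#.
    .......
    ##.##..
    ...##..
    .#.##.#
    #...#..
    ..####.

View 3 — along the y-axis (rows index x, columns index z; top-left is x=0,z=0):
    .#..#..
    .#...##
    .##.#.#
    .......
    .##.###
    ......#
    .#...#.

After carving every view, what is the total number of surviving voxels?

29 voxels

before carving: 343 voxels (7×7×7)
  1. axis=2 (XY plane), |mask|=33  ⇒  voxels=231
  2. axis=0 (YZ plane), |mask|=18  ⇒  voxels=96
  3. axis=1 (XZ plane), |mask|=17  ⇒  voxels=29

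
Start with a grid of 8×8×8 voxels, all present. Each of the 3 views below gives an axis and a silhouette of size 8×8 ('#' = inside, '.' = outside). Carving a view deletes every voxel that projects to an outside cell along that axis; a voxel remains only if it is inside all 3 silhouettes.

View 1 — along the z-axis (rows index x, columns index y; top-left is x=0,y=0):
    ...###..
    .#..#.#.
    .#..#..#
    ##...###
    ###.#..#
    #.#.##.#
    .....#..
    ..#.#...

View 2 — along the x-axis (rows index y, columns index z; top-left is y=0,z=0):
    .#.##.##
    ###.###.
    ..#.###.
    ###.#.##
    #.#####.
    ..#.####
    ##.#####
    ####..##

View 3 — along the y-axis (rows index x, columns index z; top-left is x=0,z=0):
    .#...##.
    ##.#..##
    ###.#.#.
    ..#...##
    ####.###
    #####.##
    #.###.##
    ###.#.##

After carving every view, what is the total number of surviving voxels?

full grid |V| = 512
after view 1 [z-axis, 27 of 64 cells solid] → remaining = 216
after view 2 [x-axis, 45 of 64 cells solid] → remaining = 151
after view 3 [y-axis, 42 of 64 cells solid] → remaining = 99

|visual hull| = 99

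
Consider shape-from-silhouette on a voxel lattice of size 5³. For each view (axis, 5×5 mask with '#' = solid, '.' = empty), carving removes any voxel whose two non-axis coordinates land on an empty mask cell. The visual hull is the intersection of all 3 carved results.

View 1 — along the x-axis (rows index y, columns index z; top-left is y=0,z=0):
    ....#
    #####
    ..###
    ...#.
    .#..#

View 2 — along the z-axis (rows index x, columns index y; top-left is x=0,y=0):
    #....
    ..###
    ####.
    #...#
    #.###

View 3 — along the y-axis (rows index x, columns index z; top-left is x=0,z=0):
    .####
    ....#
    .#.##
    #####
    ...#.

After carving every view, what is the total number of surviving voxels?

before carving: 125 voxels (5×5×5)
carve view 1 (along x, YZ-mask fill 12/25): 60 voxels remain
carve view 2 (along z, XY-mask fill 14/25): 27 voxels remain
carve view 3 (along y, XZ-mask fill 14/25): 15 voxels remain

15 voxels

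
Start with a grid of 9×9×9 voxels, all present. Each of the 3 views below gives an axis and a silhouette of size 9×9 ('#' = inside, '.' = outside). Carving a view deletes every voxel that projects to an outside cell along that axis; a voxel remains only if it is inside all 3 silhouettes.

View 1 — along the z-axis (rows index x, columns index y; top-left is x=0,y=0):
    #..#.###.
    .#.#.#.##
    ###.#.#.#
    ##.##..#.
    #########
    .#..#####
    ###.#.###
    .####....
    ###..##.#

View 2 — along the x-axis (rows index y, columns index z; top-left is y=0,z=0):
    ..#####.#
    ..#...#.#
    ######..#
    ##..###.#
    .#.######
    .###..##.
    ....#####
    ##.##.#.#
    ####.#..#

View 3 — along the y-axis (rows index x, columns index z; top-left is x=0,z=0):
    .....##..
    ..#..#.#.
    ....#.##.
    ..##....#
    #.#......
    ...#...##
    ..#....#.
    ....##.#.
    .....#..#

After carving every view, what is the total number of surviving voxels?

voxel count = 77

start: 9×9×9 = 729 voxels
step 1: project along z, AND mask (53/81) → |grid| = 477
step 2: project along x, AND mask (51/81) → |grid| = 294
step 3: project along y, AND mask (23/81) → |grid| = 77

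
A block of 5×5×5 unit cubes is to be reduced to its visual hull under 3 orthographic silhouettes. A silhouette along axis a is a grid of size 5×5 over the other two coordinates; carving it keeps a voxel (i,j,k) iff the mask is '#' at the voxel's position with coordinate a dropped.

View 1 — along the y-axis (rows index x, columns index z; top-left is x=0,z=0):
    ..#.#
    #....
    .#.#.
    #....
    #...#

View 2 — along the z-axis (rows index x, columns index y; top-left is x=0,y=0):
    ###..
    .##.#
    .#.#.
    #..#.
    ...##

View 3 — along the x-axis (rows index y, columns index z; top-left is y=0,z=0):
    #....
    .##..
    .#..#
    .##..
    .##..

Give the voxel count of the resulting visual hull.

initial block: 5^3 = 125
[1] y-view keeps 8 columns → grid now 40
[2] z-view keeps 12 columns → grid now 19
[3] x-view keeps 9 columns → grid now 5

|visual hull| = 5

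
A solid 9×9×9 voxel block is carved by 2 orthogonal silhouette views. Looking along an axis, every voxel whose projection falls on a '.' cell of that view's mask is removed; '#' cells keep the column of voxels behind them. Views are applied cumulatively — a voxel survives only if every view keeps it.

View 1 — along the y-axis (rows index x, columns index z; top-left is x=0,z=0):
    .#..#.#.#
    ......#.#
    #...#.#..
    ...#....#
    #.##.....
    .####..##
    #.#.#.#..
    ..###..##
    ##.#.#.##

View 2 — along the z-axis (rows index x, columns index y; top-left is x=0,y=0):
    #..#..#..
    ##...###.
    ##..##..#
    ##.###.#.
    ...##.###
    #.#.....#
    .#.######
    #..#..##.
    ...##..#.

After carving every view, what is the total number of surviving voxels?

148 voxels

before carving: 729 voxels (9×9×9)
  1. axis=1 (XZ plane), |mask|=35  ⇒  voxels=315
  2. axis=2 (XY plane), |mask|=41  ⇒  voxels=148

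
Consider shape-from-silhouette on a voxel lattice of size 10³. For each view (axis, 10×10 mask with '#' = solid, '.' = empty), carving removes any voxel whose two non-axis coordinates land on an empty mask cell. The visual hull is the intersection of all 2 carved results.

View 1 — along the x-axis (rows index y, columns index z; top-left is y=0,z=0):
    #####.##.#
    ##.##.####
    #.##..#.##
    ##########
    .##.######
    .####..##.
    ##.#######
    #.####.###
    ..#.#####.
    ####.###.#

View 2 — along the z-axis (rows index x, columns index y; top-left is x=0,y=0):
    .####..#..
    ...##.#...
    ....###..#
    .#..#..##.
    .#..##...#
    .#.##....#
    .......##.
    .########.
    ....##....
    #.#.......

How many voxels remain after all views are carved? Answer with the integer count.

full grid |V| = 1000
[1] x-view keeps 77 columns → grid now 770
[2] z-view keeps 38 columns → grid now 295

|visual hull| = 295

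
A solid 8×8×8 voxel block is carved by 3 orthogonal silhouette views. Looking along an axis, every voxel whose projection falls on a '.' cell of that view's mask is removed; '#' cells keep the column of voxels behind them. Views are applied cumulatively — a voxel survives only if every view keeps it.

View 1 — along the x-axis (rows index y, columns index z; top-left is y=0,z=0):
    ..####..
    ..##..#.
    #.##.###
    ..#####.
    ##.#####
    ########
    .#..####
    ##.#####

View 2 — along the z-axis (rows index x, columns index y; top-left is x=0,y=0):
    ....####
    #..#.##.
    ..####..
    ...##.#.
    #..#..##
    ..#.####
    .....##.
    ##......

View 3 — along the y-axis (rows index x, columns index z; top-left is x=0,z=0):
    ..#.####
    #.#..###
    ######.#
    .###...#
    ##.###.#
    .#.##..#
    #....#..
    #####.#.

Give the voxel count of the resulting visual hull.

|visual hull| = 101

full grid |V| = 512
V1 x: intersect with YZ mask (45 set) -- 360 left
V2 z: intersect with XY mask (28 set) -- 166 left
V3 y: intersect with XZ mask (39 set) -- 101 left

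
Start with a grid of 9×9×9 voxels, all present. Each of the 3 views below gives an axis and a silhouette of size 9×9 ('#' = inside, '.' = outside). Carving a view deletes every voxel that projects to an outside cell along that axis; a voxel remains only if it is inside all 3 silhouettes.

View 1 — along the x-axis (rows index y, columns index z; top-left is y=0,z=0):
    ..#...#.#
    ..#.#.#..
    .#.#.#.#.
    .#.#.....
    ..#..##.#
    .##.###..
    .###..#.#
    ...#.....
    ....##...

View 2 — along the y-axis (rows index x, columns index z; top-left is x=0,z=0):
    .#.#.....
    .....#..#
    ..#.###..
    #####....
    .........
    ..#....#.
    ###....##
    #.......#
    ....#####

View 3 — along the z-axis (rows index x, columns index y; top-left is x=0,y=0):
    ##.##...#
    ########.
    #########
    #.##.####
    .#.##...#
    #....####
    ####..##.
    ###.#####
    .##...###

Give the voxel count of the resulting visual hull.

voxel count = 61

before carving: 729 voxels (9×9×9)
step 1: project along x, AND mask (29/81) → |grid| = 261
step 2: project along y, AND mask (27/81) → |grid| = 86
step 3: project along z, AND mask (57/81) → |grid| = 61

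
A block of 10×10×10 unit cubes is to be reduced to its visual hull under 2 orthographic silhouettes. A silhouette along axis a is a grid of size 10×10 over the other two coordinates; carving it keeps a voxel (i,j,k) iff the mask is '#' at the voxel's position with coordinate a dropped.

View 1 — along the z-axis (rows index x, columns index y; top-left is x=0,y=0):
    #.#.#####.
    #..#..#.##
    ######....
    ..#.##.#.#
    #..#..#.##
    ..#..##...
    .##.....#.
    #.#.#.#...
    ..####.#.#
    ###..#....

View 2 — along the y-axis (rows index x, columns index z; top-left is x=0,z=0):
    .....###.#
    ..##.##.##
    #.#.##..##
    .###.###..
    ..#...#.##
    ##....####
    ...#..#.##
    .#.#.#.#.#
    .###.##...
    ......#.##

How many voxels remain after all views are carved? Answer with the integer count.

voxel count = 236

initial block: 10^3 = 1000
  1. axis=2 (XY plane), |mask|=48  ⇒  voxels=480
  2. axis=1 (XZ plane), |mask|=49  ⇒  voxels=236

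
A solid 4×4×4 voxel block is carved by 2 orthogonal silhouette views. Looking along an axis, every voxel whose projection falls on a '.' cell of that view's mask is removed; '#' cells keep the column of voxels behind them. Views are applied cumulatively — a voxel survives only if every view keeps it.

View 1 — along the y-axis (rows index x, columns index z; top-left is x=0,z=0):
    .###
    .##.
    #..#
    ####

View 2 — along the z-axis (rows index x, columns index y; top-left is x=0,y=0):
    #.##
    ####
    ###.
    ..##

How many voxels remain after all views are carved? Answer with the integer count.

before carving: 64 voxels (4×4×4)
carve view 1 (along y, XZ-mask fill 11/16): 44 voxels remain
carve view 2 (along z, XY-mask fill 12/16): 31 voxels remain

remaining voxels: 31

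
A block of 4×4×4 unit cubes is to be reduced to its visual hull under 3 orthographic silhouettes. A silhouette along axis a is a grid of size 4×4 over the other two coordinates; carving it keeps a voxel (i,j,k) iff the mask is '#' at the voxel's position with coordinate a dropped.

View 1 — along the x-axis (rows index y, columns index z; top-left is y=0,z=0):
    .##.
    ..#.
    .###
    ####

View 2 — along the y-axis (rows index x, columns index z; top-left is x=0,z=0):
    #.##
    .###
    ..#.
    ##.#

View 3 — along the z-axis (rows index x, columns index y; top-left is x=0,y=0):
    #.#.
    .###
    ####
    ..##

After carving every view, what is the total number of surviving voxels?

voxel count = 19

full grid |V| = 64
carve view 1 (along x, YZ-mask fill 10/16): 40 voxels remain
carve view 2 (along y, XZ-mask fill 10/16): 26 voxels remain
carve view 3 (along z, XY-mask fill 11/16): 19 voxels remain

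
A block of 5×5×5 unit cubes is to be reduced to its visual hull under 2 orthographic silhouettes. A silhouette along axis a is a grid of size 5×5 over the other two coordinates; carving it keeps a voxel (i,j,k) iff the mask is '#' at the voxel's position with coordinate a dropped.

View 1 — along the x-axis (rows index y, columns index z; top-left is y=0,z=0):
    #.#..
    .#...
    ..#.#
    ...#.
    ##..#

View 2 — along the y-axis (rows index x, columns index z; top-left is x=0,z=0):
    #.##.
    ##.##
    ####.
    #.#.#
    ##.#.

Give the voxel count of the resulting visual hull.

initial block: 5^3 = 125
after view 1 [x-axis, 9 of 25 cells solid] → remaining = 45
after view 2 [y-axis, 17 of 25 cells solid] → remaining = 30

|visual hull| = 30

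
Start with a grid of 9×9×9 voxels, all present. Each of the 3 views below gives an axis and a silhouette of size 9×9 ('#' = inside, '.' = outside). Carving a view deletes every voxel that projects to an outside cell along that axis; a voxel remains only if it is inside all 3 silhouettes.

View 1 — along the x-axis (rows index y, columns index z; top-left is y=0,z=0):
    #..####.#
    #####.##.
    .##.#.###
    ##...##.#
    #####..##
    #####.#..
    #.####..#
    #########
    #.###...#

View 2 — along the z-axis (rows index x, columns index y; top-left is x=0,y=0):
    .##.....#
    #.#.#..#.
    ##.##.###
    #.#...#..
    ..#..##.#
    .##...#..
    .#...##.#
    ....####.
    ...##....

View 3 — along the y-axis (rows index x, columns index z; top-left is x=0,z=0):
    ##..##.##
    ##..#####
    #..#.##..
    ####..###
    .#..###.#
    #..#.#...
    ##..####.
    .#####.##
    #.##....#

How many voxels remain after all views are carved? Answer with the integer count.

initial block: 9^3 = 729
  1. axis=0 (YZ plane), |mask|=57  ⇒  voxels=513
  2. axis=2 (XY plane), |mask|=34  ⇒  voxels=215
  3. axis=1 (XZ plane), |mask|=49  ⇒  voxels=126

remaining voxels: 126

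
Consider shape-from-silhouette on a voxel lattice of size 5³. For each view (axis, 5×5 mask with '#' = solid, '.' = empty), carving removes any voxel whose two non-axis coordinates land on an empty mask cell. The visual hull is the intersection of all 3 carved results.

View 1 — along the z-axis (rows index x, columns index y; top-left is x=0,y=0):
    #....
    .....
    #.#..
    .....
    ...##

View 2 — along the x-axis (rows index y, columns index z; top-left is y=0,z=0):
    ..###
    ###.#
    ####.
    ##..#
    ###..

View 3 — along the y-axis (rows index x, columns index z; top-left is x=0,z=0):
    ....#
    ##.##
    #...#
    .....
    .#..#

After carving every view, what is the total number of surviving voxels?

start: 5×5×5 = 125 voxels
carve view 1 (along z, XY-mask fill 5/25): 25 voxels remain
carve view 2 (along x, YZ-mask fill 17/25): 16 voxels remain
carve view 3 (along y, XZ-mask fill 9/25): 6 voxels remain

6 voxels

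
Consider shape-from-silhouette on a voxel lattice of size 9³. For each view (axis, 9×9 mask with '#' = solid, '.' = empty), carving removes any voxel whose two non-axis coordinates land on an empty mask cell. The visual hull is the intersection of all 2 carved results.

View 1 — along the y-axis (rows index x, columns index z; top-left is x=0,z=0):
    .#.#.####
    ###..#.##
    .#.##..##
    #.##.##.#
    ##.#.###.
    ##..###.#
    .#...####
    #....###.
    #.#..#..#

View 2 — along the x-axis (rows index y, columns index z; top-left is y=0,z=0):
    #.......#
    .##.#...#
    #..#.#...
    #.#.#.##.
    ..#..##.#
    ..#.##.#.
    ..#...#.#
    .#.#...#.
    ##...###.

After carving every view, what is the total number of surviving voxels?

|visual hull| = 179

full grid |V| = 729
V1 y: intersect with XZ mask (48 set) -- 432 left
V2 x: intersect with YZ mask (33 set) -- 179 left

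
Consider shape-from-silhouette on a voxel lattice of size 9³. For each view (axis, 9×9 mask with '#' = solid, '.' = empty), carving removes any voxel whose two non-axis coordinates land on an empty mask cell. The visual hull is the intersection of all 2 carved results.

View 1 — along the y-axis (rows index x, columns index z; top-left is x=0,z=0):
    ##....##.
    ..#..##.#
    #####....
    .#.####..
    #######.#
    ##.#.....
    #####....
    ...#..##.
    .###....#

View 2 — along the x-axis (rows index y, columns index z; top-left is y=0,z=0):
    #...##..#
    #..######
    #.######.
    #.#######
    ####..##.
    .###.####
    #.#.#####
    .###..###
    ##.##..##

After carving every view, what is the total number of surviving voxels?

initial block: 9^3 = 729
V1 y: intersect with XZ mask (41 set) -- 369 left
V2 x: intersect with YZ mask (58 set) -- 256 left

voxel count = 256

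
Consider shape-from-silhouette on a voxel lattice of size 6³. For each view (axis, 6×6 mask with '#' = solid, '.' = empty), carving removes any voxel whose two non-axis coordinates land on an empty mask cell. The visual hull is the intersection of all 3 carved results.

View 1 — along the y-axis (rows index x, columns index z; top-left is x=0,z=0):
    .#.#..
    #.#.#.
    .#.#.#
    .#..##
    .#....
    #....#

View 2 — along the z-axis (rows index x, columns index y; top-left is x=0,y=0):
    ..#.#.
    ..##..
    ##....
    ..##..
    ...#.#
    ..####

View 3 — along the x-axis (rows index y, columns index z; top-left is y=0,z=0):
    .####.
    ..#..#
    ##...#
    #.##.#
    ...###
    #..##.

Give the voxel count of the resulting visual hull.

voxel count = 17

start: 6×6×6 = 216 voxels
step 1: project along y, AND mask (14/36) → |grid| = 84
step 2: project along z, AND mask (14/36) → |grid| = 32
step 3: project along x, AND mask (19/36) → |grid| = 17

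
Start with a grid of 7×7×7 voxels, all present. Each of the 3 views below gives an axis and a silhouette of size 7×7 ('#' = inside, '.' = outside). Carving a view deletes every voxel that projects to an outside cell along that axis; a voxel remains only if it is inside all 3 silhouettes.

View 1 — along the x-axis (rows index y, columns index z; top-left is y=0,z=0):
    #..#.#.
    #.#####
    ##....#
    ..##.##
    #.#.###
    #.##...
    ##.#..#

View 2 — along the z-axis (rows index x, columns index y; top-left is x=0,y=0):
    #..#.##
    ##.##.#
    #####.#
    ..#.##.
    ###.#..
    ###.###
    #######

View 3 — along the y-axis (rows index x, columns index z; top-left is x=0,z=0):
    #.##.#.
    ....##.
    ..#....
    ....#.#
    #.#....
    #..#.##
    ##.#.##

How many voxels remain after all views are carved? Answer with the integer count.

voxel count = 68

start: 7×7×7 = 343 voxels
after view 1 [x-axis, 28 of 49 cells solid] → remaining = 196
after view 2 [z-axis, 35 of 49 cells solid] → remaining = 141
after view 3 [y-axis, 20 of 49 cells solid] → remaining = 68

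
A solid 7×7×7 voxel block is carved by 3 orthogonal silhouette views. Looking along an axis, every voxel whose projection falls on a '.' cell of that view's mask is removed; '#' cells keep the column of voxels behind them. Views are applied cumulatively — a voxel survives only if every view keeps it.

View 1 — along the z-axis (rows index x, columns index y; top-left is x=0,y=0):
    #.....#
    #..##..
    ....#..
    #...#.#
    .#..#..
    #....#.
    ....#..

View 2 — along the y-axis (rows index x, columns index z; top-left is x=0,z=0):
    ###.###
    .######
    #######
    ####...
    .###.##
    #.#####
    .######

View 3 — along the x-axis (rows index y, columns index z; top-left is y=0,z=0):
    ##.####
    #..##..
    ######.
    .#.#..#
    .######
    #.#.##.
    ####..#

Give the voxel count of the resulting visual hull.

60 voxels

start: 7×7×7 = 343 voxels
after view 1 [z-axis, 14 of 49 cells solid] → remaining = 98
after view 2 [y-axis, 40 of 49 cells solid] → remaining = 77
after view 3 [x-axis, 33 of 49 cells solid] → remaining = 60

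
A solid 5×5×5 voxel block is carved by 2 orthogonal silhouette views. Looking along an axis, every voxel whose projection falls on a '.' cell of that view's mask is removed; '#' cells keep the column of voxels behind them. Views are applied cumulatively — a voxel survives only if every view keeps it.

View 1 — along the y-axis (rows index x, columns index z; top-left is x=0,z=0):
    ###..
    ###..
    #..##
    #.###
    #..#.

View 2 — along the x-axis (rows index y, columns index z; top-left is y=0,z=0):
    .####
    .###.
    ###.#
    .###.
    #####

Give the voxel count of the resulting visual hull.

before carving: 125 voxels (5×5×5)
  1. axis=1 (XZ plane), |mask|=15  ⇒  voxels=75
  2. axis=0 (YZ plane), |mask|=19  ⇒  voxels=53

voxel count = 53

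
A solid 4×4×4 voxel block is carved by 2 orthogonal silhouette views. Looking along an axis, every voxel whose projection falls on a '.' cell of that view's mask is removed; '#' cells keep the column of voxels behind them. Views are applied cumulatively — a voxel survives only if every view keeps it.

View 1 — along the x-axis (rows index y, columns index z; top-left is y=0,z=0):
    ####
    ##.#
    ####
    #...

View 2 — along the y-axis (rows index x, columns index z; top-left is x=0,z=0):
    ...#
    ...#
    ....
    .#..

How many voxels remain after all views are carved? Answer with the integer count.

before carving: 64 voxels (4×4×4)
after view 1 [x-axis, 12 of 16 cells solid] → remaining = 48
after view 2 [y-axis, 3 of 16 cells solid] → remaining = 9

remaining voxels: 9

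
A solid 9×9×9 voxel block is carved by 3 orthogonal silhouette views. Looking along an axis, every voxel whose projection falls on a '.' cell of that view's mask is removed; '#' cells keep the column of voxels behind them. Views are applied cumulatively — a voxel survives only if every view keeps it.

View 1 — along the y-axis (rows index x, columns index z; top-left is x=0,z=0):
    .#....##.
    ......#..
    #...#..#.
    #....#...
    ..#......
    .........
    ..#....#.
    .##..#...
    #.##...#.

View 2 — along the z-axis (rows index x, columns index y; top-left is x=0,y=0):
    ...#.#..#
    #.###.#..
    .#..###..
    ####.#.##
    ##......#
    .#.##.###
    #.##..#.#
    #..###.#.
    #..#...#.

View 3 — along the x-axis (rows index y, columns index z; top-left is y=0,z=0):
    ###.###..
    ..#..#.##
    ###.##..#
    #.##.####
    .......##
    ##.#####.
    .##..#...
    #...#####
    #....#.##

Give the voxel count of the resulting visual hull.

|visual hull| = 50

initial block: 9^3 = 729
carve view 1 (along y, XZ-mask fill 19/81): 171 voxels remain
carve view 2 (along z, XY-mask fill 41/81): 80 voxels remain
carve view 3 (along x, YZ-mask fill 45/81): 50 voxels remain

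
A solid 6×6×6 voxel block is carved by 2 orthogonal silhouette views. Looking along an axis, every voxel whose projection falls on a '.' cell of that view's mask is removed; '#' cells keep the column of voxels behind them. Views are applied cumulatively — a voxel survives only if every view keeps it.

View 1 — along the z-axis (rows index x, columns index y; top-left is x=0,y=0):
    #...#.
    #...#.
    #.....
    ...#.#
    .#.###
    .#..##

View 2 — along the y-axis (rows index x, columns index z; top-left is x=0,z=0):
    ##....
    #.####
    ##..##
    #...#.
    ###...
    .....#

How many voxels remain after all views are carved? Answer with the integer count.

voxel count = 37

start: 6×6×6 = 216 voxels
carve view 1 (along z, XY-mask fill 14/36): 84 voxels remain
carve view 2 (along y, XZ-mask fill 17/36): 37 voxels remain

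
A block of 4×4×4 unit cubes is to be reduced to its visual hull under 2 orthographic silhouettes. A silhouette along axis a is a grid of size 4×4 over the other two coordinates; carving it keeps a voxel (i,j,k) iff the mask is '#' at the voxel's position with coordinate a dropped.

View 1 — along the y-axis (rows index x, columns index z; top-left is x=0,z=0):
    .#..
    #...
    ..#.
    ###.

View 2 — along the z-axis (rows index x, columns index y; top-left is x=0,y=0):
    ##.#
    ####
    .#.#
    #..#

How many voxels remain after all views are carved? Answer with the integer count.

start: 4×4×4 = 64 voxels
carve view 1 (along y, XZ-mask fill 6/16): 24 voxels remain
carve view 2 (along z, XY-mask fill 11/16): 15 voxels remain

15 voxels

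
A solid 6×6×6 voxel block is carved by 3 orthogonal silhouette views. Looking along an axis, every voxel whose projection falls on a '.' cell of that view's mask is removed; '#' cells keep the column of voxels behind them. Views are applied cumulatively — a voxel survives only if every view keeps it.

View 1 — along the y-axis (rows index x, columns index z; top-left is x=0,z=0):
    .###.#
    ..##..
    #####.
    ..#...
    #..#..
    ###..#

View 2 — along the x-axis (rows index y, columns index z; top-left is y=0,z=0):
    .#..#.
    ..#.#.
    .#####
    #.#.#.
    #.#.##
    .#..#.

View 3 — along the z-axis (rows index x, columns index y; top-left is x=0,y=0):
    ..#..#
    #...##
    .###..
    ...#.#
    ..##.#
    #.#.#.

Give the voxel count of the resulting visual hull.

initial block: 6^3 = 216
carve view 1 (along y, XZ-mask fill 18/36): 108 voxels remain
carve view 2 (along x, YZ-mask fill 18/36): 49 voxels remain
carve view 3 (along z, XY-mask fill 16/36): 25 voxels remain

|visual hull| = 25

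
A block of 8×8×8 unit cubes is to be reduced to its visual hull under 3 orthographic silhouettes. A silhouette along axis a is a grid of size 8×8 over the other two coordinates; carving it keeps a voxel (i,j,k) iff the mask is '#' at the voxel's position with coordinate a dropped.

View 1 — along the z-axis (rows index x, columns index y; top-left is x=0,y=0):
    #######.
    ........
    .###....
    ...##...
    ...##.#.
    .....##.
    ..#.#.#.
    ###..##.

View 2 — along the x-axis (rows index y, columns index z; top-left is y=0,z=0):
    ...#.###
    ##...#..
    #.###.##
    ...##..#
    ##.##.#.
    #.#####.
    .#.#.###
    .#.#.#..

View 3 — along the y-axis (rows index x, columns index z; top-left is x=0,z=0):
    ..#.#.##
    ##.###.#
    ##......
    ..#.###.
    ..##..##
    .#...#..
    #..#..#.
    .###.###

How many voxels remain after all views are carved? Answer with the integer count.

58 voxels

before carving: 512 voxels (8×8×8)
after view 1 [z-axis, 25 of 64 cells solid] → remaining = 200
after view 2 [x-axis, 35 of 64 cells solid] → remaining = 116
after view 3 [y-axis, 31 of 64 cells solid] → remaining = 58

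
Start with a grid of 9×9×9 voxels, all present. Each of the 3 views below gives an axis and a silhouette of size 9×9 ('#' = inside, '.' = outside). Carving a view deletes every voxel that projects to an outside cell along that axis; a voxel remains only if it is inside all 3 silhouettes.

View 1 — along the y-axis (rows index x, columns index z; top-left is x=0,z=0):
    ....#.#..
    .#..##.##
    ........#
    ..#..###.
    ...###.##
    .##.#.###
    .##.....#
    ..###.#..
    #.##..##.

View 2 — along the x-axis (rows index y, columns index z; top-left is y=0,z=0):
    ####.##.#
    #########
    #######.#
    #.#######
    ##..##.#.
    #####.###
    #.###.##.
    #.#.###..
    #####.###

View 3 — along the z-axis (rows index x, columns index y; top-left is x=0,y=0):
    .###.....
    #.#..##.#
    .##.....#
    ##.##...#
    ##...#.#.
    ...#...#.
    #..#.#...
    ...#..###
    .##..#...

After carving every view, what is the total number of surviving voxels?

full grid |V| = 729
step 1: project along y, AND mask (35/81) → |grid| = 315
step 2: project along x, AND mask (64/81) → |grid| = 246
step 3: project along z, AND mask (32/81) → |grid| = 101

101 voxels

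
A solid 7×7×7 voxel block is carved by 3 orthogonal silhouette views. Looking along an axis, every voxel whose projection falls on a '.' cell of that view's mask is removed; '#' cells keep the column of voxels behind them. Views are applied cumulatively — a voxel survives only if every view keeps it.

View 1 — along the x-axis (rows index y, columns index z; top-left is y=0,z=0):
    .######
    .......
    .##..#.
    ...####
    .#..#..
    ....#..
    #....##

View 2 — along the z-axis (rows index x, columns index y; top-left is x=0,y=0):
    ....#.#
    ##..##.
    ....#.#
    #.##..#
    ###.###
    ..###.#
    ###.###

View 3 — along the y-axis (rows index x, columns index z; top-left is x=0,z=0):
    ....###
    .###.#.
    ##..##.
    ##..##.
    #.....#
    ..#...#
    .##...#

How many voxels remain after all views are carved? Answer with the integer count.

full grid |V| = 343
step 1: project along x, AND mask (19/49) → |grid| = 133
step 2: project along z, AND mask (28/49) → |grid| = 77
step 3: project along y, AND mask (22/49) → |grid| = 34

|visual hull| = 34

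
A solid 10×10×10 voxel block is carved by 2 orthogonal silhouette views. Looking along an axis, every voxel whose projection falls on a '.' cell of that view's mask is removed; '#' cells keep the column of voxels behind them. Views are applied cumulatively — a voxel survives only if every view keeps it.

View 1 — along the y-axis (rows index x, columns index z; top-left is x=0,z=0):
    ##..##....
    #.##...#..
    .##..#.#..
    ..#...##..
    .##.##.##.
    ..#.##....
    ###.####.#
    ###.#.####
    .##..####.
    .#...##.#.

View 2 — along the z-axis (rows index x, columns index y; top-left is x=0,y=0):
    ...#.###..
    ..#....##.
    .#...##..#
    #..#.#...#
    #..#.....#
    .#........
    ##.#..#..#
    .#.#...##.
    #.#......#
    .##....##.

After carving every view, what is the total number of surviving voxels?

voxel count = 183

full grid |V| = 1000
carve view 1 (along y, XZ-mask fill 50/100): 500 voxels remain
carve view 2 (along z, XY-mask fill 35/100): 183 voxels remain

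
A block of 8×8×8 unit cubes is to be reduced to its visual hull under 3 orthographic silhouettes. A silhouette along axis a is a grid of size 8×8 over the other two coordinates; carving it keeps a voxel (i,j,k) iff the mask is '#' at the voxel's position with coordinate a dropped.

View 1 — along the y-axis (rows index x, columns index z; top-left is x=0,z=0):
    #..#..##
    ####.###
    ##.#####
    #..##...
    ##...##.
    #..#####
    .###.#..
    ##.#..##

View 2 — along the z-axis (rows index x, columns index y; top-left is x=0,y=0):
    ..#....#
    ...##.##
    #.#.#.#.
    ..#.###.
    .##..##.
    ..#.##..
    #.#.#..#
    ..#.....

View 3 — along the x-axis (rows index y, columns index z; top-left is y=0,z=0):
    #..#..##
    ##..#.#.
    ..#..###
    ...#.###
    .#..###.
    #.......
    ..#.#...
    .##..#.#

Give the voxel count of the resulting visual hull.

53 voxels

before carving: 512 voxels (8×8×8)
after view 1 [y-axis, 40 of 64 cells solid] → remaining = 320
after view 2 [z-axis, 26 of 64 cells solid] → remaining = 131
after view 3 [x-axis, 27 of 64 cells solid] → remaining = 53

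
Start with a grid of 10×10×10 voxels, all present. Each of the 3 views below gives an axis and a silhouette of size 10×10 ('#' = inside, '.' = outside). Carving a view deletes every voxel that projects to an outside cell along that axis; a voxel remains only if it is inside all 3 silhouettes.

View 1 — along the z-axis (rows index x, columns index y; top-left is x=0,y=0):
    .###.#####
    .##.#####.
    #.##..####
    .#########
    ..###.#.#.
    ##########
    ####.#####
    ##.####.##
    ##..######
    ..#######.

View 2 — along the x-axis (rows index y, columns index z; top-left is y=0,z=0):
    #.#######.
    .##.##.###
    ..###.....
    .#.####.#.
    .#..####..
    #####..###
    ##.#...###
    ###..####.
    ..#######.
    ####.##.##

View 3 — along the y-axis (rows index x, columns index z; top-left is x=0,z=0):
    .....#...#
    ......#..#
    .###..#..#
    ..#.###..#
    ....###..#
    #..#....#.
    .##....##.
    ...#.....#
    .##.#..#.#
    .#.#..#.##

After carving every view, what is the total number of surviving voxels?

before carving: 1000 voxels (10×10×10)
step 1: project along z, AND mask (78/100) → |grid| = 780
step 2: project along x, AND mask (65/100) → |grid| = 502
step 3: project along y, AND mask (37/100) → |grid| = 181

181 voxels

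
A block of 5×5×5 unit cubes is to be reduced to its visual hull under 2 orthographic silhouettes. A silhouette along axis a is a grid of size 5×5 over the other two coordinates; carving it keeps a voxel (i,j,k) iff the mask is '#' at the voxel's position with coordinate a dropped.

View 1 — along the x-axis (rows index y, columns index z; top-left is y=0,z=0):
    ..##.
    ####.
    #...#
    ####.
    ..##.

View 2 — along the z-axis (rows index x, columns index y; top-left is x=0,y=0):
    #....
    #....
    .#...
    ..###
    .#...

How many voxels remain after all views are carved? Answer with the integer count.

full grid |V| = 125
step 1: project along x, AND mask (14/25) → |grid| = 70
step 2: project along z, AND mask (7/25) → |grid| = 20

voxel count = 20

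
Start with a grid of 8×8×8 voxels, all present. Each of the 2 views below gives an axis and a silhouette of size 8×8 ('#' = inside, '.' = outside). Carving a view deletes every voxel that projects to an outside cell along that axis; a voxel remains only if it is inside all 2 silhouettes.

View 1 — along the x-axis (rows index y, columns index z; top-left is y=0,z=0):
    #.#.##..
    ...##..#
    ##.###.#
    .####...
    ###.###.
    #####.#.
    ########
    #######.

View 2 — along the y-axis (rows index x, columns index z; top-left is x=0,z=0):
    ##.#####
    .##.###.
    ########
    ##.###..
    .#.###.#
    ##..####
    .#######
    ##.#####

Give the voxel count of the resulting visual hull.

initial block: 8^3 = 512
carve view 1 (along x, YZ-mask fill 44/64): 352 voxels remain
carve view 2 (along y, XZ-mask fill 50/64): 278 voxels remain

voxel count = 278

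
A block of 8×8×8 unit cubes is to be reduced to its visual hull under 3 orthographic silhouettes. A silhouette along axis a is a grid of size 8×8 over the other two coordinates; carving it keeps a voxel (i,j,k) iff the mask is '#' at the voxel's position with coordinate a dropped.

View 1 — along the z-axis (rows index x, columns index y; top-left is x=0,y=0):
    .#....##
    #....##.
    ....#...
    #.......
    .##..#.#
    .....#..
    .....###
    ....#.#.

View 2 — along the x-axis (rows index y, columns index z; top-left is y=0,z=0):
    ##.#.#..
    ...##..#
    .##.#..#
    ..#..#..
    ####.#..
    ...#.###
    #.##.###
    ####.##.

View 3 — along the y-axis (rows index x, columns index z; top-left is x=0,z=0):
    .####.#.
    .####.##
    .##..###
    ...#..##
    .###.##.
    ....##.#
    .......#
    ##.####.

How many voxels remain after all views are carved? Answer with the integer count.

45 voxels

initial block: 8^3 = 512
carve view 1 (along z, XY-mask fill 18/64): 144 voxels remain
carve view 2 (along x, YZ-mask fill 34/64): 86 voxels remain
carve view 3 (along y, XZ-mask fill 34/64): 45 voxels remain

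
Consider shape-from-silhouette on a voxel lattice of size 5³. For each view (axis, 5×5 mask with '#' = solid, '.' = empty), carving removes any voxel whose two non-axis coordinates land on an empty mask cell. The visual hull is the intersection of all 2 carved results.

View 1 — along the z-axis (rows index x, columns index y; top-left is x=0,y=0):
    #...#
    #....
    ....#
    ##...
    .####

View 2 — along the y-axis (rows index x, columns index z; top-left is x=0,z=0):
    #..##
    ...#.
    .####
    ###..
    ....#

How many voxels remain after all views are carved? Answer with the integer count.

remaining voxels: 21

before carving: 125 voxels (5×5×5)
carve view 1 (along z, XY-mask fill 10/25): 50 voxels remain
carve view 2 (along y, XZ-mask fill 12/25): 21 voxels remain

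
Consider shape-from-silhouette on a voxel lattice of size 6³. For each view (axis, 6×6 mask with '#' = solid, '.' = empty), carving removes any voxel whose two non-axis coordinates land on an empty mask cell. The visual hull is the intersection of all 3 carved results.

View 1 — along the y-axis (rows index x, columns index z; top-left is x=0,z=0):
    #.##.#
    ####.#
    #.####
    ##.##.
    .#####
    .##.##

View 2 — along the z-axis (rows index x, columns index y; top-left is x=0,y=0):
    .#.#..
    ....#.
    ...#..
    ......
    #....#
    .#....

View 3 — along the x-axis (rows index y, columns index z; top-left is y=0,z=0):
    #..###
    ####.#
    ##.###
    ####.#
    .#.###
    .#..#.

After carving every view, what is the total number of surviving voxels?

23 voxels

full grid |V| = 216
[1] y-view keeps 27 columns → grid now 162
[2] z-view keeps 7 columns → grid now 32
[3] x-view keeps 25 columns → grid now 23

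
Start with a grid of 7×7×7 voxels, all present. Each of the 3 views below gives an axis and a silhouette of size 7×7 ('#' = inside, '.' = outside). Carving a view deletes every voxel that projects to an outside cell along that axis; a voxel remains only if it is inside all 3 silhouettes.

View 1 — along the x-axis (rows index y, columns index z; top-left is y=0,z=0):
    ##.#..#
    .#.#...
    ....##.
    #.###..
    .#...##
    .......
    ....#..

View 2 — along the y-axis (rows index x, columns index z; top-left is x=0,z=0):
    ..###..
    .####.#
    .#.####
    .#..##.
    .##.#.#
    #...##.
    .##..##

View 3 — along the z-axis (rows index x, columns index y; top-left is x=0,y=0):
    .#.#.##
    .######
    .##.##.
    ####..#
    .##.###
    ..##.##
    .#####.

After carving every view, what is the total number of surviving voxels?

initial block: 7^3 = 343
[1] x-view keeps 16 columns → grid now 112
[2] y-view keeps 27 columns → grid now 64
[3] z-view keeps 33 columns → grid now 43

43 voxels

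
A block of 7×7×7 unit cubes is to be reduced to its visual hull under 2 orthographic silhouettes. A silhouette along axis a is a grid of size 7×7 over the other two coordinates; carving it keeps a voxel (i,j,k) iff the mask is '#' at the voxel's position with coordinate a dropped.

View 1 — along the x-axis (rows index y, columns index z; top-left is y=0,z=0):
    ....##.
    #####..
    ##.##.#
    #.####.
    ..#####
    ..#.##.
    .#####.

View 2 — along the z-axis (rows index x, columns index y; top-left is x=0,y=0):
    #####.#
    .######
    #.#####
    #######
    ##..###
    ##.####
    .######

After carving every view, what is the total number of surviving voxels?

start: 7×7×7 = 343 voxels
step 1: project along x, AND mask (30/49) → |grid| = 210
step 2: project along z, AND mask (42/49) → |grid| = 183

voxel count = 183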